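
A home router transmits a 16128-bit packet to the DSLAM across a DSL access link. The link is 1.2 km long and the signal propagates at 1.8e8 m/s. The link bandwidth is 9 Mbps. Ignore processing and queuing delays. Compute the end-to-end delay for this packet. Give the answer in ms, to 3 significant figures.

1.80 ms

Transmission delay = L/R = 16128 / 9000000 = 1.792 ms.
Propagation delay = d/s = 1200 m / 180000000 m/s = 0.00666667 ms.
Total = 1.80 ms.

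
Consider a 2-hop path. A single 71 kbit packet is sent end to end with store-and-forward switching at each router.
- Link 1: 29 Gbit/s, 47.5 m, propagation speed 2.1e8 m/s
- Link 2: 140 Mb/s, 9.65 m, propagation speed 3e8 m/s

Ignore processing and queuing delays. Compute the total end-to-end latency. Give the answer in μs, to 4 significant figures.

509.8 μs

L = 71000 bits.
Transmission delays (L/R per hop): 2.44828, 507.143 μs; sum = 509.591 μs.
Propagation delays (d/s per hop): 0.22619, 0.0321667 μs; sum = 0.258357 μs.
End-to-end = 509.8 μs.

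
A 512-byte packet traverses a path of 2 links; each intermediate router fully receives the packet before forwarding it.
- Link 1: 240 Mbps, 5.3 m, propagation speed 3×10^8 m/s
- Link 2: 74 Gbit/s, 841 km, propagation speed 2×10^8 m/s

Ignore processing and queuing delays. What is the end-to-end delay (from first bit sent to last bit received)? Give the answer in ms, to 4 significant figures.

4.222 ms

L = 512 × 8 = 4096 bits.
Transmission delays (L/R per hop): 0.0170667, 5.53514e-05 ms; sum = 0.017122 ms.
Propagation delays (d/s per hop): 1.76667e-05, 4.205 ms; sum = 4.20502 ms.
End-to-end = 4.222 ms.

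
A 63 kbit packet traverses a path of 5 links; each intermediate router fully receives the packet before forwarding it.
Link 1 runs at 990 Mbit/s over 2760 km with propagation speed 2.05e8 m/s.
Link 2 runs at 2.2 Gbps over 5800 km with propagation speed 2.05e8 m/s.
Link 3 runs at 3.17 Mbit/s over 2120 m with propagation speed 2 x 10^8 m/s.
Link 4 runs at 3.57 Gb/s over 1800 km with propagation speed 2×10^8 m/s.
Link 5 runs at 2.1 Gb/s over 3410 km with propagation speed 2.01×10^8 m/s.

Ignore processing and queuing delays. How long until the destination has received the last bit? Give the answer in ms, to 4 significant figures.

L = 63000 bits.
Transmission delays (L/R per hop): 0.0636364, 0.0286364, 19.8738, 0.0176471, 0.03 ms; sum = 20.0137 ms.
Propagation delays (d/s per hop): 13.4634, 28.2927, 0.0106, 9, 16.9652 ms; sum = 67.7319 ms.
End-to-end = 87.75 ms.

87.75 ms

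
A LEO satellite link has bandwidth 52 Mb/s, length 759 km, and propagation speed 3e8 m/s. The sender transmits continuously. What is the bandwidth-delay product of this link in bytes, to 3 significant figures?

Propagation delay = 759000 / 300000000 = 0.00253 s.
BDP = R × t_prop = 52000000 × 0.00253 = 131560 bits.
In bytes: 131560/8 = 16400 bytes.

16400 bytes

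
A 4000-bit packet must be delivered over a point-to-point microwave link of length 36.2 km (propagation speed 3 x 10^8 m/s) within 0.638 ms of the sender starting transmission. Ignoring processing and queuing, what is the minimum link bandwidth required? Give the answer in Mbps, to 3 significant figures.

Propagation delay = 36200 / 300000000 = 0.120667 ms.
Transmission budget = 0.638 − 0.120667 = 0.517333 ms.
R ≥ L / t_tx = 4000 bits / 0.000517333 s = 7.73 Mbps.

7.73 Mbps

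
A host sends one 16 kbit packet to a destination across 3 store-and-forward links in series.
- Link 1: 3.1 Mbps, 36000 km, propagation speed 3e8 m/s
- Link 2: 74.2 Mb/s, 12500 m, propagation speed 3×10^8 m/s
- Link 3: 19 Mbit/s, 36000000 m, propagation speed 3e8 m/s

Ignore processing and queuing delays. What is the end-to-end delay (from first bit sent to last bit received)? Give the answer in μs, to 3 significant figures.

246000 μs

L = 16000 bits.
Transmission delays (L/R per hop): 5161.29, 215.633, 842.105 μs; sum = 6219.03 μs.
Propagation delays (d/s per hop): 120000, 41.6667, 120000 μs; sum = 240042 μs.
End-to-end = 246000 μs.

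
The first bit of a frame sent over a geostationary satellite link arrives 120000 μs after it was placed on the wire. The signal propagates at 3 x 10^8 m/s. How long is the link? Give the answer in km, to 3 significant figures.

d = s × t_prop = 300000000 × 0.12 = 36000 km.

36000 km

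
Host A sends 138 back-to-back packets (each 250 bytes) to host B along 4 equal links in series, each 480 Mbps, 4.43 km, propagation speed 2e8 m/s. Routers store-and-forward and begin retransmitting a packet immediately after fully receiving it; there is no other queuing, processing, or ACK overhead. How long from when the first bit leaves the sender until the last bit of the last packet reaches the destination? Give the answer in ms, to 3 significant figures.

Per-hop transmission t_tx = L/R = 2000/480000000 = 0.00416667 ms.
Per-hop propagation t_prop = 4430/200000000 = 0.02215 ms.
Pipeline fill: first packet needs 4·t_tx to clear all hops; remaining 137 packets each add one t_tx.
Total = (4+138-1)·t_tx + 4·t_prop = 141·0.00416667 + 4·0.02215 = 0.676 ms.

0.676 ms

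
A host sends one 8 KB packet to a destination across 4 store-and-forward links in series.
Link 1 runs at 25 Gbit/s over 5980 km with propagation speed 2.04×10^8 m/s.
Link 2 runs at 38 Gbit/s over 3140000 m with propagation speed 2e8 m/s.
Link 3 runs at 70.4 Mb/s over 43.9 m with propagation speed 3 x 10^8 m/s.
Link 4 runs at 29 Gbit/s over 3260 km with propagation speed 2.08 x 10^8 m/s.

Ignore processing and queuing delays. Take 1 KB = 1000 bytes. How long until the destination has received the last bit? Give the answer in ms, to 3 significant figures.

61.6 ms

L = 64000 bits.
Transmission delays (L/R per hop): 0.00256, 0.00168421, 0.909091, 0.0022069 ms; sum = 0.915542 ms.
Propagation delays (d/s per hop): 29.3137, 15.7, 0.000146333, 15.6731 ms; sum = 60.6869 ms.
End-to-end = 61.6 ms.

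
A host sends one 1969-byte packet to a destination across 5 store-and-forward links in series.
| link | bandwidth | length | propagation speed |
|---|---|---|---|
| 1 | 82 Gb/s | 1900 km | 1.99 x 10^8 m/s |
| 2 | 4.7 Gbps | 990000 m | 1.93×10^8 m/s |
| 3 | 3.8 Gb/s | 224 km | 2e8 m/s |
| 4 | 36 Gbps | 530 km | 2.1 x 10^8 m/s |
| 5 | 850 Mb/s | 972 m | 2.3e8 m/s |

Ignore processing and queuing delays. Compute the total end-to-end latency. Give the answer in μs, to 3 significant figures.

18400 μs

L = 1969 × 8 = 15752 bits.
Transmission delays (L/R per hop): 0.192098, 3.35149, 4.14526, 0.437556, 18.5318 μs; sum = 26.6582 μs.
Propagation delays (d/s per hop): 9547.74, 5129.53, 1120, 2523.81, 4.22609 μs; sum = 18325.3 μs.
End-to-end = 18400 μs.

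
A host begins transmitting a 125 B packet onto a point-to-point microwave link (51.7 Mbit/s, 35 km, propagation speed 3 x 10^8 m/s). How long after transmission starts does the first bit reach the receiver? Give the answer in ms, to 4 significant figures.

0.1167 ms

First bit experiences only propagation delay: d/s = 35000/300000000 = 0.1167 ms.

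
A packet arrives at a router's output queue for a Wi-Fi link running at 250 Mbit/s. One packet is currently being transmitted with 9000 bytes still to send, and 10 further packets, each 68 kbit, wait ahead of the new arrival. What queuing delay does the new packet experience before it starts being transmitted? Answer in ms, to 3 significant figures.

3.01 ms

Each queued packet: L/R = 68000/250000000 = 0.272 ms.
10 queued → 2.72 ms.
Plus remaining 72000 bits of current packet: 0.288 ms.
Queuing delay = 3.01 ms.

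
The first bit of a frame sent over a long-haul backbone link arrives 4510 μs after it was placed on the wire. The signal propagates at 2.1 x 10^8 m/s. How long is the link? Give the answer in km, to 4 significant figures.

d = s × t_prop = 210000000 × 0.00451 = 947.1 km.

947.1 km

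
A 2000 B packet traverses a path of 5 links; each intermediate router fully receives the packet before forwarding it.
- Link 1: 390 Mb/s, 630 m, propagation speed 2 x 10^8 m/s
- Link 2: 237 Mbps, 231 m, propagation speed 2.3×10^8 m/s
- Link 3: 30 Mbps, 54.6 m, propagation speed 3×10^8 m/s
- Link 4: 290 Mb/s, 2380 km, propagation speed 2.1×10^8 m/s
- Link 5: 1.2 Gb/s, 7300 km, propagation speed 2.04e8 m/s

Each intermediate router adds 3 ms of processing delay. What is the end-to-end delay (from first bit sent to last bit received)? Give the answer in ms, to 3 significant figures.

59.8 ms

L = 2000 × 8 = 16000 bits.
Transmission delays (L/R per hop): 0.0410256, 0.0675105, 0.533333, 0.0551724, 0.0133333 ms; sum = 0.710375 ms.
Propagation delays (d/s per hop): 0.00315, 0.00100435, 0.000182, 11.3333, 35.7843 ms; sum = 47.122 ms.
Processing at 4 router(s): 4 × 3 ms = 12 ms.
End-to-end = 59.8 ms.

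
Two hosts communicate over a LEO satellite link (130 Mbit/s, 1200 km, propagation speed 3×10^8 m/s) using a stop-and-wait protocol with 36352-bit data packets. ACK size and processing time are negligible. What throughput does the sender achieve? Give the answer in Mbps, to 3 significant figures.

4.39 Mbps

t_tx = L/R = 36352/130000000 = 0.000279631 s.
t_prop = 1200000/300000000 = 0.004 s; RTT = 0.008 s.
Cycle = t_tx + RTT = 0.00827963 s.
Throughput = L / cycle = 36352 / 0.00827963 = 4.39 Mbps.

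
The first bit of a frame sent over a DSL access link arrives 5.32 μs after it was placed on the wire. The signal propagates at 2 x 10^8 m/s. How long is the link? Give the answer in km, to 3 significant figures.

d = s × t_prop = 200000000 × 5.32e-06 = 1.06 km.

1.06 km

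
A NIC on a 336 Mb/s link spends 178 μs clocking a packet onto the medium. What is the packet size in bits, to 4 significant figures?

L = R × t_tx = 336000000 b/s × 0.000178 s = 59808 bits.

59810 bits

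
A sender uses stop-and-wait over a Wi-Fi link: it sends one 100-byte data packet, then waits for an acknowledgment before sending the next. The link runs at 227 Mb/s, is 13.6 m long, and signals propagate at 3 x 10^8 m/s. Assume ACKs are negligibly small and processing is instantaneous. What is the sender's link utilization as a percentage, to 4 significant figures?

97.49 %

t_tx = L/R = 800/227000000 = 3.52423e-06 s.
t_prop = 13.6/300000000 = 4.53333e-08 s; RTT = 9.06667e-08 s.
Cycle = t_tx + RTT = 3.6149e-06 s.
Utilization = t_tx / cycle = 3.52423e-06/3.6149e-06 = 97.49 %.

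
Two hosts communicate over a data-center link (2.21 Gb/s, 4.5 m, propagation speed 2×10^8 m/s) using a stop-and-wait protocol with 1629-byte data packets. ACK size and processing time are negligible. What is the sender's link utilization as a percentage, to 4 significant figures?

99.24 %

t_tx = L/R = 13032/2210000000 = 5.89683e-06 s.
t_prop = 4.5/200000000 = 2.25e-08 s; RTT = 4.5e-08 s.
Cycle = t_tx + RTT = 5.94183e-06 s.
Utilization = t_tx / cycle = 5.89683e-06/5.94183e-06 = 99.24 %.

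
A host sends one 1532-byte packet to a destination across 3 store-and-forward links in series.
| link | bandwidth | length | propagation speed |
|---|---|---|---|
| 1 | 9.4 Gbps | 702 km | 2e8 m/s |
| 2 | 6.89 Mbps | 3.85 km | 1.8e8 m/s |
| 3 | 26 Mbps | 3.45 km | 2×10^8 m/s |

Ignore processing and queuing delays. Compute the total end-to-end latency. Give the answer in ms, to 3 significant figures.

5.80 ms

L = 1532 × 8 = 12256 bits.
Transmission delays (L/R per hop): 0.00130383, 1.77881, 0.471385 ms; sum = 2.2515 ms.
Propagation delays (d/s per hop): 3.51, 0.0213889, 0.01725 ms; sum = 3.54864 ms.
End-to-end = 5.80 ms.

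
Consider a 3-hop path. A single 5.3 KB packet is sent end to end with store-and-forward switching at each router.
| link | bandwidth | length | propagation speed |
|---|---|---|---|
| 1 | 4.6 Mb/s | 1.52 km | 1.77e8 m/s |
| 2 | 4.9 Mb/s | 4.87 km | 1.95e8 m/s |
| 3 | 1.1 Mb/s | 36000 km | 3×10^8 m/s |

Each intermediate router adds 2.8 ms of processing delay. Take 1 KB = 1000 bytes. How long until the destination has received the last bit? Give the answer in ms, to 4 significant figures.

L = 42400 bits.
Transmission delays (L/R per hop): 9.21739, 8.65306, 38.5455 ms; sum = 56.4159 ms.
Propagation delays (d/s per hop): 0.00858757, 0.0249744, 120 ms; sum = 120.034 ms.
Processing at 2 router(s): 2 × 2.8 ms = 5.6 ms.
End-to-end = 182.0 ms.

182.0 ms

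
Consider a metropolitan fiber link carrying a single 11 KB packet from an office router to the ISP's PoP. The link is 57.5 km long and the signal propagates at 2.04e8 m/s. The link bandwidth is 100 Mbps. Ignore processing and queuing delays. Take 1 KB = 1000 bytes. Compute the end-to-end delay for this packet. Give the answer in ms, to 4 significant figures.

1.162 ms

L = 88000 bits.
Transmission delay = L/R = 88000 / 100000000 = 0.88 ms.
Propagation delay = d/s = 57500 m / 204000000 m/s = 0.281863 ms.
Total = 1.162 ms.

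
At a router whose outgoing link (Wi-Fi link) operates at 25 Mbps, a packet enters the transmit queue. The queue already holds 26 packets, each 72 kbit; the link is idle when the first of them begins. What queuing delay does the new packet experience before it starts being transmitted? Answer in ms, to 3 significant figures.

74.9 ms

Each queued packet: L/R = 72000/25000000 = 2.88 ms.
26 queued → 74.88 ms.
Queuing delay = 74.9 ms.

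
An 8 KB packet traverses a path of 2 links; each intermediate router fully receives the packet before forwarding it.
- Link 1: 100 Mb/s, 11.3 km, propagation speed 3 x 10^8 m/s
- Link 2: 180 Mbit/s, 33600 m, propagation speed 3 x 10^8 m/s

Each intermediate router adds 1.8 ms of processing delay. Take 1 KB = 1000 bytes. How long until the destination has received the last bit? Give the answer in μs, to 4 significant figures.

2945 μs

L = 64000 bits.
Transmission delays (L/R per hop): 640, 355.556 μs; sum = 995.556 μs.
Propagation delays (d/s per hop): 37.6667, 112 μs; sum = 149.667 μs.
Processing at 1 router(s): 1 × 1.8 ms = 1800 μs.
End-to-end = 2945 μs.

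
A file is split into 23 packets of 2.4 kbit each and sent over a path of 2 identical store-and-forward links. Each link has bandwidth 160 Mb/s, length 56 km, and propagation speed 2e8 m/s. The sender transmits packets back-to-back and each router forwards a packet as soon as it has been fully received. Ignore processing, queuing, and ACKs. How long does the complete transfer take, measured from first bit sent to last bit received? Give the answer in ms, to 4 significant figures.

Per-hop transmission t_tx = L/R = 2400/160000000 = 0.015 ms.
Per-hop propagation t_prop = 56000/200000000 = 0.28 ms.
Pipeline fill: first packet needs 2·t_tx to clear all hops; remaining 22 packets each add one t_tx.
Total = (2+23-1)·t_tx + 2·t_prop = 24·0.015 + 2·0.28 = 0.9200 ms.

0.9200 ms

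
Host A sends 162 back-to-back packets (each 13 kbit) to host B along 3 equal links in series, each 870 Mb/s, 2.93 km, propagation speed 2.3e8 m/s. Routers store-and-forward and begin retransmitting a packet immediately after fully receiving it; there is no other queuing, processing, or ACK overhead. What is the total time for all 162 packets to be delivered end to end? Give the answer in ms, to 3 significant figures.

2.49 ms

Per-hop transmission t_tx = L/R = 13000/870000000 = 0.0149425 ms.
Per-hop propagation t_prop = 2930/2.3e+08 = 0.0127391 ms.
Pipeline fill: first packet needs 3·t_tx to clear all hops; remaining 161 packets each add one t_tx.
Total = (3+162-1)·t_tx + 3·t_prop = 164·0.0149425 + 3·0.0127391 = 2.49 ms.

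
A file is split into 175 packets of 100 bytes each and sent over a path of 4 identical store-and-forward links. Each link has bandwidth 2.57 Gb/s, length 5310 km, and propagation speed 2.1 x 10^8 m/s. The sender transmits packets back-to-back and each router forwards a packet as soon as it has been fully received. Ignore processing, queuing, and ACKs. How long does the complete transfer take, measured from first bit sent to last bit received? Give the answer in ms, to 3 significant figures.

Per-hop transmission t_tx = L/R = 800/2570000000 = 0.000311284 ms.
Per-hop propagation t_prop = 5310000/210000000 = 25.2857 ms.
Pipeline fill: first packet needs 4·t_tx to clear all hops; remaining 174 packets each add one t_tx.
Total = (4+175-1)·t_tx + 4·t_prop = 178·0.000311284 + 4·25.2857 = 101 ms.

101 ms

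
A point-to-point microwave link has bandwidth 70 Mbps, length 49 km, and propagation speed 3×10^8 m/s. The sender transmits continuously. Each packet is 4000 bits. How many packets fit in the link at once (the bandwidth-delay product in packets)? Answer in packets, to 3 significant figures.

2.86 packets

Propagation delay = 49000 / 300000000 = 0.000163333 s.
BDP = R × t_prop = 70000000 × 0.000163333 = 11433.3 bits.
In packets of 4000 bits: 2.86 packets.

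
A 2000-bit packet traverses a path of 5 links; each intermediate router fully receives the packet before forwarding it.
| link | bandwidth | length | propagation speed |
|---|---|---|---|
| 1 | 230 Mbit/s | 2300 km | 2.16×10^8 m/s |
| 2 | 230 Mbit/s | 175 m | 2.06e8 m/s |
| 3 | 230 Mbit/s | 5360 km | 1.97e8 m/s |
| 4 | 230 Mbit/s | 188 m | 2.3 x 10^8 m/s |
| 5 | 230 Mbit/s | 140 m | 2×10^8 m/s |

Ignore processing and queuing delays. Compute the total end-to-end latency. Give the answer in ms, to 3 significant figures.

37.9 ms

Transmission delay per hop = L/R = 2000/230000000 = 0.00869565 ms; 5 hops → 0.0434783 ms.
Propagation delays (d/s per hop): 10.6481, 0.000849515, 27.2081, 0.000817391, 0.0007 ms; sum = 37.8586 ms.
End-to-end = 37.9 ms.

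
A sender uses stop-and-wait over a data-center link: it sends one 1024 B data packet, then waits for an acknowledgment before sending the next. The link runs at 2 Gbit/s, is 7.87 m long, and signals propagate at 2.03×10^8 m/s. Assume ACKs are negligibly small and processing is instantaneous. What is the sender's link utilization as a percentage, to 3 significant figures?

98.1 %

t_tx = L/R = 8192/2000000000 = 4.096e-06 s.
t_prop = 7.87/2.03e+08 = 3.87685e-08 s; RTT = 7.75369e-08 s.
Cycle = t_tx + RTT = 4.17354e-06 s.
Utilization = t_tx / cycle = 4.096e-06/4.17354e-06 = 98.1 %.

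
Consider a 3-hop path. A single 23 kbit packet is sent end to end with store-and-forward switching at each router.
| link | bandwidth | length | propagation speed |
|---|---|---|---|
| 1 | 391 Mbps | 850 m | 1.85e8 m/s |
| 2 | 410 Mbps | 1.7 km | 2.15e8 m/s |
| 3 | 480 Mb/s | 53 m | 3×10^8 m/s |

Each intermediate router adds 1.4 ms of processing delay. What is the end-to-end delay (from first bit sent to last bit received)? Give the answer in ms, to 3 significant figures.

L = 23000 bits.
Transmission delays (L/R per hop): 0.0588235, 0.0560976, 0.0479167 ms; sum = 0.162838 ms.
Propagation delays (d/s per hop): 0.00459459, 0.00790698, 0.000176667 ms; sum = 0.0126782 ms.
Processing at 2 router(s): 2 × 1.4 ms = 2.8 ms.
End-to-end = 2.98 ms.

2.98 ms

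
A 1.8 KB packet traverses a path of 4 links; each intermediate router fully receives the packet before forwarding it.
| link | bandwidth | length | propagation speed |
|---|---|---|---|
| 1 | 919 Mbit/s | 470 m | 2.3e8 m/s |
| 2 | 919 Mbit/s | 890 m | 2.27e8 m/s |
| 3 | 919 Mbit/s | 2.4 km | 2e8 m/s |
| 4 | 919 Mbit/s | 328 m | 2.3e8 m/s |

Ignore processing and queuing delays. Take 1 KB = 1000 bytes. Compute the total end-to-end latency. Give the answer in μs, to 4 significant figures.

L = 14400 bits.
Transmission delay per hop = L/R = 14400/919000000 = 15.6692 μs; 4 hops → 62.6768 μs.
Propagation delays (d/s per hop): 2.04348, 3.9207, 12, 1.42609 μs; sum = 19.3903 μs.
End-to-end = 82.07 μs.

82.07 μs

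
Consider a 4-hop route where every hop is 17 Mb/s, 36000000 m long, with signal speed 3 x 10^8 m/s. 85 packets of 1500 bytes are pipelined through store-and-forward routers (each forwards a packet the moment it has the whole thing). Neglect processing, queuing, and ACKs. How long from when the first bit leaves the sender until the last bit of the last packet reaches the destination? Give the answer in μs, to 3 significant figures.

Per-hop transmission t_tx = L/R = 12000/17000000 = 705.882 μs.
Per-hop propagation t_prop = 36000000/300000000 = 120000 μs.
Pipeline fill: first packet needs 4·t_tx to clear all hops; remaining 84 packets each add one t_tx.
Total = (4+85-1)·t_tx + 4·t_prop = 88·705.882 + 4·120000 = 542000 μs.

542000 μs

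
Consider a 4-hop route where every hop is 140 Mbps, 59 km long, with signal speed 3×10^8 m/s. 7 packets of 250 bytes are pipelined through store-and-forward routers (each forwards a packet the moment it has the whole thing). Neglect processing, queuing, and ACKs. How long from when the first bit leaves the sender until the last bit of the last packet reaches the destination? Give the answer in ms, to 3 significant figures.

Per-hop transmission t_tx = L/R = 2000/140000000 = 0.0142857 ms.
Per-hop propagation t_prop = 59000/300000000 = 0.196667 ms.
Pipeline fill: first packet needs 4·t_tx to clear all hops; remaining 6 packets each add one t_tx.
Total = (4+7-1)·t_tx + 4·t_prop = 10·0.0142857 + 4·0.196667 = 0.930 ms.

0.930 ms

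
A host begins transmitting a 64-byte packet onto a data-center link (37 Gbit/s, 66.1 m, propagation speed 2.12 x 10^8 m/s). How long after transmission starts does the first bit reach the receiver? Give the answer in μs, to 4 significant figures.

0.3118 μs

First bit experiences only propagation delay: d/s = 66.1/212000000 = 0.3118 μs.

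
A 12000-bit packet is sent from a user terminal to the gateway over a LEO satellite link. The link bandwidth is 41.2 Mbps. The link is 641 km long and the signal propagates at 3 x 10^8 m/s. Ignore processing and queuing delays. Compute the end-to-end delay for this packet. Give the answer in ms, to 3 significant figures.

Transmission delay = L/R = 12000 / 41200000 = 0.291262 ms.
Propagation delay = d/s = 641000 m / 300000000 m/s = 2.13667 ms.
Total = 2.43 ms.

2.43 ms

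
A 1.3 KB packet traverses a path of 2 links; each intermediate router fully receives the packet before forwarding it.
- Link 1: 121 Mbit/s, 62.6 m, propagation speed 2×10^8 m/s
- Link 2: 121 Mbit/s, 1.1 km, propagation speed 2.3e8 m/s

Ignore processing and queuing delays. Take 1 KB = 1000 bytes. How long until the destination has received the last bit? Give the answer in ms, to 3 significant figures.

0.177 ms

L = 10400 bits.
Transmission delay per hop = L/R = 10400/121000000 = 0.0859504 ms; 2 hops → 0.171901 ms.
Propagation delays (d/s per hop): 0.000313, 0.00478261 ms; sum = 0.00509561 ms.
End-to-end = 0.177 ms.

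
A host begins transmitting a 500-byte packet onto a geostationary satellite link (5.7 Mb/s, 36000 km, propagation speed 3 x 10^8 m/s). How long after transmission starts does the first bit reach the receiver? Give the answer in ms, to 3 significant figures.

First bit experiences only propagation delay: d/s = 36000000/300000000 = 120 ms.

120 ms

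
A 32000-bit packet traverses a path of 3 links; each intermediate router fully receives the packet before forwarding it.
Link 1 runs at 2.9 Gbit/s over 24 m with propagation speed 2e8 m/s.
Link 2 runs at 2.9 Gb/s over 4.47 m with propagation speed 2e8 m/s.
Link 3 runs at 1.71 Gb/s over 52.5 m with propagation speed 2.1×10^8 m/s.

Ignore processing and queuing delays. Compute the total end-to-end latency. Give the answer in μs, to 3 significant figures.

41.2 μs

Transmission delays (L/R per hop): 11.0345, 11.0345, 18.7135 μs; sum = 40.7824 μs.
Propagation delays (d/s per hop): 0.12, 0.02235, 0.25 μs; sum = 0.39235 μs.
End-to-end = 41.2 μs.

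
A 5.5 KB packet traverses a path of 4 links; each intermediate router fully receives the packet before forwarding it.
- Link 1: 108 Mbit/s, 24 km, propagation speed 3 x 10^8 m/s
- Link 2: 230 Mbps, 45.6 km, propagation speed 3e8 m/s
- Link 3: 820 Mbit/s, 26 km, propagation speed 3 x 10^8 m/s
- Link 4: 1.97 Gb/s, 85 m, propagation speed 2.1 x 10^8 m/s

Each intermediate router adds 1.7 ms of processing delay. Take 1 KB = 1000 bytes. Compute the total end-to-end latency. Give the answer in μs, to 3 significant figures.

L = 44000 bits.
Transmission delays (L/R per hop): 407.407, 191.304, 53.6585, 22.335 μs; sum = 674.705 μs.
Propagation delays (d/s per hop): 80, 152, 86.6667, 0.404762 μs; sum = 319.071 μs.
Processing at 3 router(s): 3 × 1.7 ms = 5100 μs.
End-to-end = 6090 μs.

6090 μs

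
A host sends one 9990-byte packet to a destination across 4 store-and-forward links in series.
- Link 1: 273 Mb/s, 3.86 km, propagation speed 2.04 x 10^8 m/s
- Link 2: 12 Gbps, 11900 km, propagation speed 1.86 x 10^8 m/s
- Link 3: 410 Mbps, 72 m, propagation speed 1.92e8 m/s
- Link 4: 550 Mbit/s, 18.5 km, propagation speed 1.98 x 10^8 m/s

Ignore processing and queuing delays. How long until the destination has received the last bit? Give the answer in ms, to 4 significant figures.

L = 9990 × 8 = 79920 bits.
Transmission delays (L/R per hop): 0.292747, 0.00666, 0.194927, 0.145309 ms; sum = 0.639643 ms.
Propagation delays (d/s per hop): 0.0189216, 63.9785, 0.000375, 0.0934343 ms; sum = 64.0912 ms.
End-to-end = 64.73 ms.

64.73 ms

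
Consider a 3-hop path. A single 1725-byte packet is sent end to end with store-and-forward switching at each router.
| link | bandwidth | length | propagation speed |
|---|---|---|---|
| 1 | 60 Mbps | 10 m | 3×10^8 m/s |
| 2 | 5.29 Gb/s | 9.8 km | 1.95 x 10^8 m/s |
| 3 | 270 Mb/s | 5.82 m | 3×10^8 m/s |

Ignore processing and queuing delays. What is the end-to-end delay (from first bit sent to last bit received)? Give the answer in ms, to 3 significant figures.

0.334 ms

L = 1725 × 8 = 13800 bits.
Transmission delays (L/R per hop): 0.23, 0.0026087, 0.0511111 ms; sum = 0.28372 ms.
Propagation delays (d/s per hop): 3.33333e-05, 0.0502564, 1.94e-05 ms; sum = 0.0503091 ms.
End-to-end = 0.334 ms.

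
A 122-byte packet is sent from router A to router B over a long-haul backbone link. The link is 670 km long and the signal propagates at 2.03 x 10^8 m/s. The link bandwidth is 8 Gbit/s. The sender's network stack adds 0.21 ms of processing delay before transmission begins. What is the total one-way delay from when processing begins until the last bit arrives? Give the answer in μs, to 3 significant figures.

L = 122 × 8 = 976 bits.
Transmission delay = L/R = 976 / 8000000000 = 0.122 μs.
Propagation delay = d/s = 670000 m / 2.03e+08 m/s = 3300.49 μs.
Plus processing delay 0.21 ms = 210 μs.
Total = 3510 μs.

3510 μs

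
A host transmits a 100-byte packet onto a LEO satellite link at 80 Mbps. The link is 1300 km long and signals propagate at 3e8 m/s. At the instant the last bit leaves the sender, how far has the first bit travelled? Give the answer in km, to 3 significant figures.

t_tx = L/R = 800/80000000 = 1e-05 s.
Distance = s × t_tx = 300000000 × 1e-05 = 3.00 km.

3.00 km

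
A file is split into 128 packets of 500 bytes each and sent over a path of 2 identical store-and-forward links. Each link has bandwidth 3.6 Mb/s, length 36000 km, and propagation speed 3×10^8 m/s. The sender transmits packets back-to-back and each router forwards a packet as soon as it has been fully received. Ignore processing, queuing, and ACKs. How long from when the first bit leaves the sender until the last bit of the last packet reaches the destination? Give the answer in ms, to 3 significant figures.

Per-hop transmission t_tx = L/R = 4000/3600000 = 1.11111 ms.
Per-hop propagation t_prop = 36000000/300000000 = 120 ms.
Pipeline fill: first packet needs 2·t_tx to clear all hops; remaining 127 packets each add one t_tx.
Total = (2+128-1)·t_tx + 2·t_prop = 129·1.11111 + 2·120 = 383 ms.

383 ms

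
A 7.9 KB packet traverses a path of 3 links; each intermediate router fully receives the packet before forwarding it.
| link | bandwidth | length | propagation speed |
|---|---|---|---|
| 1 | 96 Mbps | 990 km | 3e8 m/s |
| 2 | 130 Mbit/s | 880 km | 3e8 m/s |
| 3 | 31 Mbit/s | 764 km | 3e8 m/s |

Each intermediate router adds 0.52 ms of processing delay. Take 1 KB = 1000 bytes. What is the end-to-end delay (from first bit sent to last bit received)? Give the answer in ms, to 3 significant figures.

13.0 ms

L = 63200 bits.
Transmission delays (L/R per hop): 0.658333, 0.486154, 2.03871 ms; sum = 3.1832 ms.
Propagation delays (d/s per hop): 3.3, 2.93333, 2.54667 ms; sum = 8.78 ms.
Processing at 2 router(s): 2 × 0.52 ms = 1.04 ms.
End-to-end = 13.0 ms.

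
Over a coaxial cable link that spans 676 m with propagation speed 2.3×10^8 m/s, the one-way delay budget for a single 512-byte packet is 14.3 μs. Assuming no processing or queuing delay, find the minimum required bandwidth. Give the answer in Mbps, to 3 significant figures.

L = 4096 bits.
Propagation delay = 676 / 2.3e+08 = 2.93913 μs.
Transmission budget = 14.3 − 2.93913 = 11.3609 μs.
R ≥ L / t_tx = 4096 bits / 1.13609e-05 s = 361 Mbps.

361 Mbps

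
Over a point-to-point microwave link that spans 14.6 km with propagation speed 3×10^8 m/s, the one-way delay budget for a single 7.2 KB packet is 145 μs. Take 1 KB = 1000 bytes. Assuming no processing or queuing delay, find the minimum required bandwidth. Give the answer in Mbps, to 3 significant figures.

598 Mbps

L = 57600 bits.
Propagation delay = 14600 / 300000000 = 48.6667 μs.
Transmission budget = 145 − 48.6667 = 96.3333 μs.
R ≥ L / t_tx = 57600 bits / 9.63333e-05 s = 598 Mbps.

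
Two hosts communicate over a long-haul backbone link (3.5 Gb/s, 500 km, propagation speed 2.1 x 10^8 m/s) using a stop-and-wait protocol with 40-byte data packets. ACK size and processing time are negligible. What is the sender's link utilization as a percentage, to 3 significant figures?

t_tx = L/R = 320/3500000000 = 9.14286e-08 s.
t_prop = 500000/210000000 = 0.00238095 s; RTT = 0.0047619 s.
Cycle = t_tx + RTT = 0.004762 s.
Utilization = t_tx / cycle = 9.14286e-08/0.004762 = 0.00192 %.

0.00192 %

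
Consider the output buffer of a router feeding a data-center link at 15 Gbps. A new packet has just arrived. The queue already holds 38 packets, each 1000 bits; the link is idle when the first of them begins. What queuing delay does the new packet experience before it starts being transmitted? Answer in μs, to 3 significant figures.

Each queued packet: L/R = 1000/15000000000 = 0.0666667 μs.
38 queued → 2.53333 μs.
Queuing delay = 2.53 μs.

2.53 μs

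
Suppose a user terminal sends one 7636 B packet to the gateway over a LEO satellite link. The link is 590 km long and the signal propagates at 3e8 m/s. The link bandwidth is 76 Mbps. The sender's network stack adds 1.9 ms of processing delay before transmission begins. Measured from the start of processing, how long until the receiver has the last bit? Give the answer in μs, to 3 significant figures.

4670 μs

L = 7636 × 8 = 61088 bits.
Transmission delay = L/R = 61088 / 76000000 = 803.789 μs.
Propagation delay = d/s = 590000 m / 300000000 m/s = 1966.67 μs.
Plus processing delay 1.9 ms = 1900 μs.
Total = 4670 μs.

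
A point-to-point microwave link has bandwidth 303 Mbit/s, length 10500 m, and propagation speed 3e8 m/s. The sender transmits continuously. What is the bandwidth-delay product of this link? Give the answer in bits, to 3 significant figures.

Propagation delay = 10500 / 300000000 = 3.5e-05 s.
BDP = R × t_prop = 303000000 × 3.5e-05 = 10605 bits.

10600 bits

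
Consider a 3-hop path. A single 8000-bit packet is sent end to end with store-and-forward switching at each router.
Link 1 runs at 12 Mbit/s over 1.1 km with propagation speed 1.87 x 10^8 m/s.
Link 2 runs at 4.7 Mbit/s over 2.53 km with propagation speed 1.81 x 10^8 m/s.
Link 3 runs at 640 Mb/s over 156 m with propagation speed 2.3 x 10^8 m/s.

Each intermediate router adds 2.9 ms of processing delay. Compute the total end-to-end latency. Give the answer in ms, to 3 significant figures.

Transmission delays (L/R per hop): 0.666667, 1.70213, 0.0125 ms; sum = 2.38129 ms.
Propagation delays (d/s per hop): 0.00588235, 0.0139779, 0.000678261 ms; sum = 0.0205385 ms.
Processing at 2 router(s): 2 × 2.9 ms = 5.8 ms.
End-to-end = 8.20 ms.

8.20 ms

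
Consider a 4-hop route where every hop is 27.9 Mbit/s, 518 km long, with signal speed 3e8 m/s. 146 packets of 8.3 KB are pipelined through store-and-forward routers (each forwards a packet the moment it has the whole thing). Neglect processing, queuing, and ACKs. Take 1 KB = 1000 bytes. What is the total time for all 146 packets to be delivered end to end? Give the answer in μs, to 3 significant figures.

362000 μs

Per-hop transmission t_tx = L/R = 66400/27900000 = 2379.93 μs.
Per-hop propagation t_prop = 518000/300000000 = 1726.67 μs.
Pipeline fill: first packet needs 4·t_tx to clear all hops; remaining 145 packets each add one t_tx.
Total = (4+146-1)·t_tx + 4·t_prop = 149·2379.93 + 4·1726.67 = 362000 μs.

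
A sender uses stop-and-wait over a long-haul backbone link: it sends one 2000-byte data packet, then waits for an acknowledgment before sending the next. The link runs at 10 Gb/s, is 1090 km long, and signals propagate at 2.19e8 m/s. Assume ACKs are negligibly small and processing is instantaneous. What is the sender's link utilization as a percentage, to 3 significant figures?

t_tx = L/R = 16000/10000000000 = 1.6e-06 s.
t_prop = 1090000/219000000 = 0.00497717 s; RTT = 0.00995434 s.
Cycle = t_tx + RTT = 0.00995594 s.
Utilization = t_tx / cycle = 1.6e-06/0.00995594 = 0.0161 %.

0.0161 %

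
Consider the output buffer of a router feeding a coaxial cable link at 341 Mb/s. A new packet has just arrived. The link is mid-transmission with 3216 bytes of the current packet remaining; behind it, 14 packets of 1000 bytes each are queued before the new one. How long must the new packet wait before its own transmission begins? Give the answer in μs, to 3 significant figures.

404 μs

Each queued packet: L/R = 8000/341000000 = 23.4604 μs.
14 queued → 328.446 μs.
Plus remaining 25728 bits of current packet: 75.4487 μs.
Queuing delay = 404 μs.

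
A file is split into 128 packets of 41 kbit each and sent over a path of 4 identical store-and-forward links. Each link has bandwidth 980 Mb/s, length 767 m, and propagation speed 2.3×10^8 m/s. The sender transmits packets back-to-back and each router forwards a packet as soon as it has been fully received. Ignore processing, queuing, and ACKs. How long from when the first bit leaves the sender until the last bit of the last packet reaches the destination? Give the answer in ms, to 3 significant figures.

Per-hop transmission t_tx = L/R = 41000/980000000 = 0.0418367 ms.
Per-hop propagation t_prop = 767/2.3e+08 = 0.00333478 ms.
Pipeline fill: first packet needs 4·t_tx to clear all hops; remaining 127 packets each add one t_tx.
Total = (4+128-1)·t_tx + 4·t_prop = 131·0.0418367 + 4·0.00333478 = 5.49 ms.

5.49 ms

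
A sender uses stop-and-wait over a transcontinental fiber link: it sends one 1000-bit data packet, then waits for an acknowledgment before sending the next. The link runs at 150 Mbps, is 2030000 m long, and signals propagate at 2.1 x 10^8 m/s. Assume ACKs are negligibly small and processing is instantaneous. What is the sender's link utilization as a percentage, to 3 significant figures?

0.0345 %

t_tx = L/R = 1000/150000000 = 6.66667e-06 s.
t_prop = 2030000/210000000 = 0.00966667 s; RTT = 0.0193333 s.
Cycle = t_tx + RTT = 0.01934 s.
Utilization = t_tx / cycle = 6.66667e-06/0.01934 = 0.0345 %.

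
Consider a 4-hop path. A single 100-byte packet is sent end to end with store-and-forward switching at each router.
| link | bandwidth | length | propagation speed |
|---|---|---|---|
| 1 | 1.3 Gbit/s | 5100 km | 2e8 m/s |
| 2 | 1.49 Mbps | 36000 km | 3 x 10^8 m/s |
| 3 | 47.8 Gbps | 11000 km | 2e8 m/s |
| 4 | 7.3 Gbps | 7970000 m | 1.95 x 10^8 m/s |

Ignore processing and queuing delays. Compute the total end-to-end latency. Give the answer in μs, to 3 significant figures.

242000 μs

L = 100 × 8 = 800 bits.
Transmission delays (L/R per hop): 0.615385, 536.913, 0.0167364, 0.109589 μs; sum = 537.654 μs.
Propagation delays (d/s per hop): 25500, 120000, 55000, 40871.8 μs; sum = 241372 μs.
End-to-end = 242000 μs.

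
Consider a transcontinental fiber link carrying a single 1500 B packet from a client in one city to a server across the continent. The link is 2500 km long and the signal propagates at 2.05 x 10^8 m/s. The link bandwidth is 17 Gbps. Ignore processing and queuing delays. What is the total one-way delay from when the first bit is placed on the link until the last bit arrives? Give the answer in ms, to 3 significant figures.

L = 1500 × 8 = 12000 bits.
Transmission delay = L/R = 12000 / 17000000000 = 0.000705882 ms.
Propagation delay = d/s = 2500000 m / 2.05e+08 m/s = 12.1951 ms.
Total = 12.2 ms.

12.2 ms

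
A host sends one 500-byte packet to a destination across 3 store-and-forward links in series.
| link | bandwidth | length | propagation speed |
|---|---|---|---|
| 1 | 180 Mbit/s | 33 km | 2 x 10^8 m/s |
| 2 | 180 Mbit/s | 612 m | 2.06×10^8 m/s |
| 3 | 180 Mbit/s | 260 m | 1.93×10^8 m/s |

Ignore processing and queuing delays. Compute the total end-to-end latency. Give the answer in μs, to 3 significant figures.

236 μs

L = 500 × 8 = 4000 bits.
Transmission delay per hop = L/R = 4000/180000000 = 22.2222 μs; 3 hops → 66.6667 μs.
Propagation delays (d/s per hop): 165, 2.97087, 1.34715 μs; sum = 169.318 μs.
End-to-end = 236 μs.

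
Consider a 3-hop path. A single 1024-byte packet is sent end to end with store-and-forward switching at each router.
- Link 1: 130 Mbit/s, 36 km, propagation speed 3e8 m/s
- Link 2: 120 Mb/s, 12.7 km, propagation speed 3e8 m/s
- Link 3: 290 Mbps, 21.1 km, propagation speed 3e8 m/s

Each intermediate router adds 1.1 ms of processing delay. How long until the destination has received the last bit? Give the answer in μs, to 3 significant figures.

2590 μs

L = 1024 × 8 = 8192 bits.
Transmission delays (L/R per hop): 63.0154, 68.2667, 28.2483 μs; sum = 159.53 μs.
Propagation delays (d/s per hop): 120, 42.3333, 70.3333 μs; sum = 232.667 μs.
Processing at 2 router(s): 2 × 1.1 ms = 2200 μs.
End-to-end = 2590 μs.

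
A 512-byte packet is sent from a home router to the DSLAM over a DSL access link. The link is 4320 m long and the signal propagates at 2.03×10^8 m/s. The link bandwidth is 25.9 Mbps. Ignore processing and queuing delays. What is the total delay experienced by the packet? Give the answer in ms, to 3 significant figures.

L = 512 × 8 = 4096 bits.
Transmission delay = L/R = 4096 / 25900000 = 0.158147 ms.
Propagation delay = d/s = 4320 m / 2.03e+08 m/s = 0.0212808 ms.
Total = 0.179 ms.

0.179 ms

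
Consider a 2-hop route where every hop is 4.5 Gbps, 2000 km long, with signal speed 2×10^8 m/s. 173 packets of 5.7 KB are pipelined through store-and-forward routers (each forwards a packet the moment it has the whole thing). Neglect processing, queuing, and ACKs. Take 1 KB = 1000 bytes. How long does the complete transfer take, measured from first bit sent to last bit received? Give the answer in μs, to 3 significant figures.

21800 μs

Per-hop transmission t_tx = L/R = 45600/4500000000 = 10.1333 μs.
Per-hop propagation t_prop = 2000000/200000000 = 10000 μs.
Pipeline fill: first packet needs 2·t_tx to clear all hops; remaining 172 packets each add one t_tx.
Total = (2+173-1)·t_tx + 2·t_prop = 174·10.1333 + 2·10000 = 21800 μs.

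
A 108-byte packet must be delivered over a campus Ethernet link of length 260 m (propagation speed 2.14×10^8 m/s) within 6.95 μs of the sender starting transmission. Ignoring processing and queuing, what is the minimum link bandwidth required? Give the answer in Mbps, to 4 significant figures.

L = 864 bits.
Propagation delay = 260 / 214000000 = 1.21495 μs.
Transmission budget = 6.95 − 1.21495 = 5.73505 μs.
R ≥ L / t_tx = 864 bits / 5.73505e-06 s = 150.7 Mbps.

150.7 Mbps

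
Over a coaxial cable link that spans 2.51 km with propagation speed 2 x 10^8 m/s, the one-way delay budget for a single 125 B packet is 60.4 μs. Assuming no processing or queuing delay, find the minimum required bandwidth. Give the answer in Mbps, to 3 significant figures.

L = 1000 bits.
Propagation delay = 2510 / 200000000 = 12.55 μs.
Transmission budget = 60.4 − 12.55 = 47.85 μs.
R ≥ L / t_tx = 1000 bits / 4.785e-05 s = 20.9 Mbps.

20.9 Mbps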